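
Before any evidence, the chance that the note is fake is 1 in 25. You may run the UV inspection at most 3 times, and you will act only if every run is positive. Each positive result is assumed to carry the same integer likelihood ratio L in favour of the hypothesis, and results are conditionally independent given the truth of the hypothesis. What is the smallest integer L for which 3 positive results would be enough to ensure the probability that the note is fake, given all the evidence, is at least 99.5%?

Prior odds = 0.04/0.96 = 1/24.
Target odds = 0.995/0.005 = 199.
Need L³ ≥ 199 ÷ (1/24) = 4776.
16³ = 4096 < 4776 ≤ 4913 = 17³, so L = 17.

17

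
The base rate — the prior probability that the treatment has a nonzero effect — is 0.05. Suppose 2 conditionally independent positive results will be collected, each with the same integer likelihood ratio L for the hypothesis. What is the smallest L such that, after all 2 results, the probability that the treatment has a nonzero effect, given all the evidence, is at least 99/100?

44

Prior odds = 0.05/0.95 = 1/19.
Target odds = 0.99/0.01 = 99.
Need L² ≥ 99 ÷ (1/19) = 1881.
43² = 1849 < 1881 ≤ 1936 = 44², so L = 44.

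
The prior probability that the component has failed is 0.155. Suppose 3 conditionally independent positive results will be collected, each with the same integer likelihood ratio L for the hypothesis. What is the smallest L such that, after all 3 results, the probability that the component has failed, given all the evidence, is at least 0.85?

4

Prior odds = 0.155/0.845 = 31/169.
Target odds = 0.85/0.15 = 17/3.
Need L³ ≥ 17/3 ÷ (31/169) = 2873/93.
3³ = 27 < 2873/93 ≤ 64 = 4³, so L = 4.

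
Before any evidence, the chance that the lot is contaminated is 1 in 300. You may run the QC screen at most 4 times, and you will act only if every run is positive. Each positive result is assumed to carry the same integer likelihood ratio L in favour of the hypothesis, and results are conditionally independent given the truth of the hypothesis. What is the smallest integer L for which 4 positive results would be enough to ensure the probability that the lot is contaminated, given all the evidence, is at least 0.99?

14

Prior odds = (1/300)/(299/300) = 1/299.
Target odds = 0.99/0.01 = 99.
Need L⁴ ≥ 99 ÷ (1/299) = 29601.
13⁴ = 28561 < 29601 ≤ 38416 = 14⁴, so L = 14.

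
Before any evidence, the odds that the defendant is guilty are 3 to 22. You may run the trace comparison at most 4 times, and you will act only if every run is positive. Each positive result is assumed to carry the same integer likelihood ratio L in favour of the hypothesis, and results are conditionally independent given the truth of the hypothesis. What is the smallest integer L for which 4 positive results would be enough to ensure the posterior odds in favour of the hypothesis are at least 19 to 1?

4

Prior odds = 3/22.
Target odds = 19.
Need L⁴ ≥ 19 ÷ (3/22) = 418/3.
3⁴ = 81 < 418/3 ≤ 256 = 4⁴, so L = 4.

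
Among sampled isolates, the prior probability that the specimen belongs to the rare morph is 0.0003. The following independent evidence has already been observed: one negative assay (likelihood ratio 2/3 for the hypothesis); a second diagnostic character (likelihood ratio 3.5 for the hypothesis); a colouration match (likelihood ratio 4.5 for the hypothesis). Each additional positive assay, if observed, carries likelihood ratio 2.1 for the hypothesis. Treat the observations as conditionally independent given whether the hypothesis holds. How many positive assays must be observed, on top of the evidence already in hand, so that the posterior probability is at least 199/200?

Prior odds = 0.0003/0.9997 = 3/9997.
Combined Bayes factor of the evidence already in hand = (2/3) × 3.5 × 4.5 = 10.5.
Odds after that evidence = (3/9997) × 10.5 = 63/19994.
Target odds = 0.995/0.005 = 199.
Need 2.1ⁿ ≥ 199 ÷ (63/19994) = 3978806/63.
2.1¹⁴ ≈32439.2 falls short of 3978806/63 but 2.1¹⁵ ≈68122.3 reaches it, so n = 15.

15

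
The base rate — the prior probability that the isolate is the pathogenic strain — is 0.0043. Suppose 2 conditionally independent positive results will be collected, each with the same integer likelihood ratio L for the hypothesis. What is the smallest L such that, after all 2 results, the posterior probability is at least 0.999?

481

Prior odds = 0.0043/0.9957 = 43/9957.
Target odds = 0.999/0.001 = 999.
Need L² ≥ 999 ÷ (43/9957) = 9947043/43.
480² = 230400 < 9947043/43 ≤ 231361 = 481², so L = 481.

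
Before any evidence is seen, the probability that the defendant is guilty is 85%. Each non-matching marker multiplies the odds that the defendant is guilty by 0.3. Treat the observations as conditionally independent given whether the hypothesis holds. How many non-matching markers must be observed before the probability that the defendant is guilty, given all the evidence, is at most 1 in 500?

7

Prior odds: 0.85 ÷ 0.15 = 17/3.
Likelihood ratio per non-matching marker = 0.3.
Target odds: 0.002 ÷ 0.998 = 1/499.
Require 0.3ⁿ ≤ 1/499 ÷ (17/3) = 3/8483.
0.3⁶ = 729/1000000 is still above 3/8483 but 0.3⁷ = 2187/10000000 is at or below it, so n = 7.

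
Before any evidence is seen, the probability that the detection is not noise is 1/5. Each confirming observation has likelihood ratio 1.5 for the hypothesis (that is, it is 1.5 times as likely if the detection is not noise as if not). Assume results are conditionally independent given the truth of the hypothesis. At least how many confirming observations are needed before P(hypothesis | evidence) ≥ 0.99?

15

Prior odds: 0.2 ÷ 0.8 = 0.25.
Likelihood ratio per confirming observation = 1.5.
Target odds: 0.99 ÷ 0.01 = 99.
Need 0.25 × 1.5ⁿ ≥ 99, i.e. 1.5ⁿ ≥ 396.
1.5¹⁴ = 4782969/16384 falls short of 396 but 1.5¹⁵ = 14348907/32768 reaches it, so n = 15.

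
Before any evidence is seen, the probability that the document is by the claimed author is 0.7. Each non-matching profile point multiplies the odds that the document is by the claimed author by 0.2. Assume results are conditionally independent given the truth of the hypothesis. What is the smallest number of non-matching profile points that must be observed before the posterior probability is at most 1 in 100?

Prior odds = 0.7/0.3 = 7/3.
Likelihood ratio per non-matching profile point = 0.2.
Target odds: 0.01 ÷ 0.99 = 1/99.
Need (7/3) × 0.2ⁿ ≤ 1/99, i.e. 0.2ⁿ ≤ 1/231.
0.2³ = 0.008 is still above 1/231 but 0.2⁴ = 0.0016 is at or below it, so n = 4.

4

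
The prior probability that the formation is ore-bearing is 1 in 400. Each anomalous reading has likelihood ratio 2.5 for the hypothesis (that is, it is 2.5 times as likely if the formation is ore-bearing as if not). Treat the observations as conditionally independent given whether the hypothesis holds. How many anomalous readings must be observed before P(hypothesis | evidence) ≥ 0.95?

Prior odds: 0.0025 ÷ 0.9975 = 1/399.
Likelihood ratio per anomalous reading = 2.5.
Target odds: 0.95 ÷ 0.05 = 19.
Require 2.5ⁿ ≥ 19 ÷ (1/399) = 7581.
2.5⁹ = 1953125/512 falls short of 7581 but 2.5¹⁰ = 9765625/1024 reaches it, so n = 10.

10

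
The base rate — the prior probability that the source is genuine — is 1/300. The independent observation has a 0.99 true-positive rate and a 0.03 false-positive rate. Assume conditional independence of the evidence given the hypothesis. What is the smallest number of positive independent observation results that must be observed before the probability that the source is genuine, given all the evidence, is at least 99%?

3

Prior odds = (1/300)/(299/300) = 1/299.
Likelihood ratio of a positive result = 0.99/0.03 = 33.
Target odds: 0.99 ÷ 0.01 = 99.
Require 33ⁿ ≥ 99 ÷ (1/299) = 29601.
33² = 1089 falls short of 29601 but 33³ = 35937 reaches it, so n = 3.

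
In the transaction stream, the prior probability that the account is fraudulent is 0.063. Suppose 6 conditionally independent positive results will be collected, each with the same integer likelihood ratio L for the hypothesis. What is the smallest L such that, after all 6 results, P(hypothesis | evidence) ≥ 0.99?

4

Prior odds = 0.063/0.937 = 63/937.
Target odds = 0.99/0.01 = 99.
Need L⁶ ≥ 99 ÷ (63/937) = 10307/7.
3⁶ = 729 < 10307/7 ≤ 4096 = 4⁶, so L = 4.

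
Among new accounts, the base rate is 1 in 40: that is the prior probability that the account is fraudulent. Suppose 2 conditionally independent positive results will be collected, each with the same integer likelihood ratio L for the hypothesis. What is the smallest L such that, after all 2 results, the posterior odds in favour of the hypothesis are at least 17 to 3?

Prior odds = 0.025/0.975 = 1/39.
Target odds = 17/3.
Need L² ≥ 17/3 ÷ (1/39) = 221.
14² = 196 < 221 ≤ 225 = 15², so L = 15.

15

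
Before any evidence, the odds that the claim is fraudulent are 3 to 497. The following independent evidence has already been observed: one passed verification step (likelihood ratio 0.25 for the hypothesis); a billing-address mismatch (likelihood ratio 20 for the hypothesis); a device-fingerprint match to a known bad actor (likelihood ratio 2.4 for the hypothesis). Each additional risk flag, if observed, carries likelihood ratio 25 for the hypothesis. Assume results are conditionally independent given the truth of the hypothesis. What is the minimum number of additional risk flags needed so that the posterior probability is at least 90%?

2

Prior odds = 3/497.
Combined Bayes factor of the evidence already in hand = 0.25 × 20 × 2.4 = 12.
Odds after that evidence = (3/497) × 12 = 36/497.
Target odds = 0.9/0.1 = 9.
Need 25ⁿ ≥ 9 ÷ (36/497) = 124.25.
25¹ = 25 falls short of 124.25 but 25² = 625 reaches it, so n = 2.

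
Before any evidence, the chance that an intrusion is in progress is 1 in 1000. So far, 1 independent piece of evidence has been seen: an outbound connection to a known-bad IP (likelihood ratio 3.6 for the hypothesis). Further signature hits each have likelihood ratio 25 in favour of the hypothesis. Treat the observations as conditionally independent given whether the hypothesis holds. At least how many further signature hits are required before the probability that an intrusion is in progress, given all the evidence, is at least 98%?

3

Prior odds = 0.001/0.999 = 1/999.
Bayes factor of the evidence already in hand = 3.6.
Odds after that evidence = (1/999) × 3.6 = 2/555.
Target odds = 0.98/0.02 = 49.
Need 25ⁿ ≥ 49 ÷ (2/555) = 13597.5.
25² = 625 falls short of 13597.5 but 25³ = 15625 reaches it, so n = 3.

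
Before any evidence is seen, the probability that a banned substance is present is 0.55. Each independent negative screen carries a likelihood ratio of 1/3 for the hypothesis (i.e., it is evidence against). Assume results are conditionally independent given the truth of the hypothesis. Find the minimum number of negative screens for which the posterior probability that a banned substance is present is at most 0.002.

6

Prior odds = 0.55/0.45 = 11/9.
Likelihood ratio per negative screen = 1/3.
Target odds: 0.002 ÷ 0.998 = 1/499.
Require (1/3)ⁿ ≤ 1/499 ÷ (11/9) = 9/5489.
(1/3)⁵ = 1/243 is still above 9/5489 but (1/3)⁶ = 1/729 is at or below it, so n = 6.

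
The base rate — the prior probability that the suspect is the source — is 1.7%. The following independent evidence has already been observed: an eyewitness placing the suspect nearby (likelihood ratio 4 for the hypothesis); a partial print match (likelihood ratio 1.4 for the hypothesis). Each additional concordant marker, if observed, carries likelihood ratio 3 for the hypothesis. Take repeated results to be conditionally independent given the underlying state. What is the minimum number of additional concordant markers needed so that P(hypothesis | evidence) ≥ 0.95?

Prior odds = 0.017/0.983 = 17/983.
Combined Bayes factor of the evidence already in hand = 4 × 1.4 = 5.6.
Odds after that evidence = (17/983) × 5.6 = 476/4915.
Target odds = 0.95/0.05 = 19.
Need 3ⁿ ≥ 19 ÷ (476/4915) = 93385/476.
3⁴ = 81 falls short of 93385/476 but 3⁵ = 243 reaches it, so n = 5.

5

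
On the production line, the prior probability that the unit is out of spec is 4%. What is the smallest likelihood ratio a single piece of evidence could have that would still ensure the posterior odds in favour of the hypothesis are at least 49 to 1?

1176

Prior odds = 0.04/0.96 = 1/24.
Target odds = 49.
Required Bayes factor = 49 ÷ (1/24) = 1176.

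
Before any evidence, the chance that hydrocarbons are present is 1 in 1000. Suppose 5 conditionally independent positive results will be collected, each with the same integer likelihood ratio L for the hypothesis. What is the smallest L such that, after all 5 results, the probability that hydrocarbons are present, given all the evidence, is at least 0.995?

12

Prior odds = 0.001/0.999 = 1/999.
Target odds = 0.995/0.005 = 199.
Need L⁵ ≥ 199 ÷ (1/999) = 198801.
11⁵ = 161051 < 198801 ≤ 248832 = 12⁵, so L = 12.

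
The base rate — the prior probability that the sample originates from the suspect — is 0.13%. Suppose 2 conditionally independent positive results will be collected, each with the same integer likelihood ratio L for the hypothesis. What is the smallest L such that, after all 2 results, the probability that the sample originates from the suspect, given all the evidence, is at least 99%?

Prior odds = 0.0013/0.9987 = 13/9987.
Target odds = 0.99/0.01 = 99.
Need L² ≥ 99 ÷ (13/9987) = 988713/13.
275² = 75625 < 988713/13 ≤ 76176 = 276², so L = 276.

276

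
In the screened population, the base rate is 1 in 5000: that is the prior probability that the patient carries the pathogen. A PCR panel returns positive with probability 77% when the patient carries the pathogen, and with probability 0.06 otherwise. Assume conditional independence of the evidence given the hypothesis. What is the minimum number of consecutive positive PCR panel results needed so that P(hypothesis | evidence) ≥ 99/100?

6

Prior odds = 0.0002/0.9998 = 1/4999.
Likelihood ratio of a positive result = 0.77/0.06 = 77/6.
Target posterior odds = 0.99/0.01 = 99.
Need (1/4999) × (77/6)ⁿ ≥ 99, i.e. (77/6)ⁿ ≥ 494901.
(77/6)⁵ ≈348095 falls short of 494901 but (77/6)⁶ ≈4.46721e+06 reaches it, so n = 6.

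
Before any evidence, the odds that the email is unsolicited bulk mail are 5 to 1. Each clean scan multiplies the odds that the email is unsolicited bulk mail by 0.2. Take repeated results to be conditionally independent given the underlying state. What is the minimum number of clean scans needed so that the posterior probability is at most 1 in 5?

2

Prior odds = 5.
Likelihood ratio per clean scan = 0.2.
Target odds: 0.2 ÷ 0.8 = 0.25.
Need 5 × 0.2ⁿ ≤ 0.25, i.e. 0.2ⁿ ≤ 0.05.
0.2¹ = 0.2 is still above 0.05 but 0.2² = 0.04 is at or below it, so n = 2.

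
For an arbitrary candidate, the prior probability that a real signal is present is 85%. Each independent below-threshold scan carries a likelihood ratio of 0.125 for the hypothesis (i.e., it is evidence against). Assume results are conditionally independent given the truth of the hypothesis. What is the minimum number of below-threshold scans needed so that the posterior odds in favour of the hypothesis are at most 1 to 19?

Prior odds = 0.85/0.15 = 17/3.
Likelihood ratio per below-threshold scan = 0.125.
Target odds = 1/19.
Require 0.125ⁿ ≤ 1/19 ÷ (17/3) = 3/323.
0.125² = 0.015625 is still above 3/323 but 0.125³ = 0.001953125 is at or below it, so n = 3.

3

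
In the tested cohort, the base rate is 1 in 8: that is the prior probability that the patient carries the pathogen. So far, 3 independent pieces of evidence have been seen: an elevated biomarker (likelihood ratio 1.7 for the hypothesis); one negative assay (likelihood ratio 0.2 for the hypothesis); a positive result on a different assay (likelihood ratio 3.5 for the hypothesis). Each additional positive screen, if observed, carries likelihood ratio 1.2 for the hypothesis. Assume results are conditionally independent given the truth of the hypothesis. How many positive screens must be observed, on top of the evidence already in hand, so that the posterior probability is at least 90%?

Prior odds = 0.125/0.875 = 1/7.
Combined Bayes factor of the evidence already in hand = 1.7 × 0.2 × 3.5 = 1.19.
Odds after that evidence = (1/7) × 1.19 = 0.17.
Target odds = 0.9/0.1 = 9.
Need 1.2ⁿ ≥ 9 ÷ 0.17 = 900/17.
1.2²¹ ≈46.0051 falls short of 900/17 but 1.2²² ≈55.2061 reaches it, so n = 22.

22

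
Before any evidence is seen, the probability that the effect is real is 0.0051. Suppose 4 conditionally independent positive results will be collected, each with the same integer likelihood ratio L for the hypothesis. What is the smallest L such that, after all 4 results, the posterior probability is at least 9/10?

7

Prior odds = 0.0051/0.9949 = 51/9949.
Target odds = 0.9/0.1 = 9.
Need L⁴ ≥ 9 ÷ (51/9949) = 29847/17.
6⁴ = 1296 < 29847/17 ≤ 2401 = 7⁴, so L = 7.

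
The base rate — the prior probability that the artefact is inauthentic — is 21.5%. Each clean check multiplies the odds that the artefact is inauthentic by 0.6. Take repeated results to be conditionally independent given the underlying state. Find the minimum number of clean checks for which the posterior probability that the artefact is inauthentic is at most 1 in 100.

Prior odds = 0.215/0.785 = 43/157.
Likelihood ratio per clean check = 0.6.
Target odds: 0.01 ÷ 0.99 = 1/99.
Need (43/157) × 0.6ⁿ ≤ 1/99, i.e. 0.6ⁿ ≤ 157/4257.
0.6⁶ = 729/15625 is still above 157/4257 but 0.6⁷ = 2187/78125 is at or below it, so n = 7.

7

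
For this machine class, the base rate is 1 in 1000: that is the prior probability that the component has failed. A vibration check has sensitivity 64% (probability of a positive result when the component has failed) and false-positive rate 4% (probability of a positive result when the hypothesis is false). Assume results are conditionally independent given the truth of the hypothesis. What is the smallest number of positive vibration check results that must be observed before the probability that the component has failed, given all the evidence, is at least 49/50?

4

Prior odds = 0.001/0.999 = 1/999.
Likelihood ratio of a positive result = 0.64/0.04 = 16.
Target posterior odds = 0.98/0.02 = 49.
Need (1/999) × 16ⁿ ≥ 49, i.e. 16ⁿ ≥ 48951.
16³ = 4096 falls short of 48951 but 16⁴ = 65536 reaches it, so n = 4.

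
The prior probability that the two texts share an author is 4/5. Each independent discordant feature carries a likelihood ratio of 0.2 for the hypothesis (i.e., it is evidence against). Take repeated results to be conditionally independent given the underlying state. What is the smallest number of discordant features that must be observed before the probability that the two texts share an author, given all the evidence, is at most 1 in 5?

Prior odds = 0.8/0.2 = 4.
Likelihood ratio per discordant feature = 0.2.
Target posterior odds = 0.2/0.8 = 0.25.
Need 4 × 0.2ⁿ ≤ 0.25, i.e. 0.2ⁿ ≤ 0.0625.
0.2¹ = 0.2 is still above 0.0625 but 0.2² = 0.04 is at or below it, so n = 2.

2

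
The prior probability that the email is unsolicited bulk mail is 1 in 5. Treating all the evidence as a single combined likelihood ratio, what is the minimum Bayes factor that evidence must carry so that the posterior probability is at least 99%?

396

Prior odds = 0.2/0.8 = 0.25.
Target odds = 0.99/0.01 = 99.
Required Bayes factor = 99 ÷ 0.25 = 396.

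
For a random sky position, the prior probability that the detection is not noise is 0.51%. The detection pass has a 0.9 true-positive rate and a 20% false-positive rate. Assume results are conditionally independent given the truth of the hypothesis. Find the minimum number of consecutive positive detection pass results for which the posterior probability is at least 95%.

Prior odds: 0.0051 ÷ 0.9949 = 51/9949.
Likelihood ratio of a positive result = 0.9/0.2 = 4.5.
Target odds: 0.95 ÷ 0.05 = 19.
Need (51/9949) × 4.5ⁿ ≥ 19, i.e. 4.5ⁿ ≥ 189031/51.
4.5⁵ = 1845.28125 falls short of 189031/51 but 4.5⁶ = 8303.765625 reaches it, so n = 6.

6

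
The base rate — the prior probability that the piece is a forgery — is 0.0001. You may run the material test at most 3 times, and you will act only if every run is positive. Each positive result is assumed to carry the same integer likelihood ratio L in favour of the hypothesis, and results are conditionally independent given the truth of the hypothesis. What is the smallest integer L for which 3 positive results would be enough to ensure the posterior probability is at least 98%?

79

Prior odds = 0.0001/0.9999 = 1/9999.
Target odds = 0.98/0.02 = 49.
Need L³ ≥ 49 ÷ (1/9999) = 489951.
78³ = 474552 < 489951 ≤ 493039 = 79³, so L = 79.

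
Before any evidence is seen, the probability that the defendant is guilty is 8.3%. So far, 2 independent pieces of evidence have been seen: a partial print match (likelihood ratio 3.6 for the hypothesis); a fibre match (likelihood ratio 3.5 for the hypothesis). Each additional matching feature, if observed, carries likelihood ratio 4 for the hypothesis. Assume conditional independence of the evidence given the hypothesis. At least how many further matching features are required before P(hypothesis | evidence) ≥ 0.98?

3

Prior odds = 0.083/0.917 = 83/917.
Combined Bayes factor of the evidence already in hand = 3.6 × 3.5 = 12.6.
Odds after that evidence = (83/917) × 12.6 = 747/655.
Target odds = 0.98/0.02 = 49.
Need 4ⁿ ≥ 49 ÷ (747/655) = 32095/747.
4² = 16 falls short of 32095/747 but 4³ = 64 reaches it, so n = 3.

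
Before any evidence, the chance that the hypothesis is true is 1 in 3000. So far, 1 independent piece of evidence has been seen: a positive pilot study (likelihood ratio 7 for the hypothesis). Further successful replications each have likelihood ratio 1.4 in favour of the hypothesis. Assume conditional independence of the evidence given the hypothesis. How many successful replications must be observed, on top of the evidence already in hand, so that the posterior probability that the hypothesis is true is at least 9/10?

25

Prior odds = (1/3000)/(2999/3000) = 1/2999.
Bayes factor of the evidence already in hand = 7.
Odds after that evidence = (1/2999) × 7 = 7/2999.
Target odds = 0.9/0.1 = 9.
Need 1.4ⁿ ≥ 9 ÷ (7/2999) = 26991/7.
1.4²⁴ ≈3214.2 falls short of 26991/7 but 1.4²⁵ ≈4499.88 reaches it, so n = 25.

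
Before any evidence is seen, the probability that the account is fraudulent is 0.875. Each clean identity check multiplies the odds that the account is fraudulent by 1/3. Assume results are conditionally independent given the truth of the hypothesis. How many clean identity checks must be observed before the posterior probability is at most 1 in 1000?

Prior odds = 0.875/0.125 = 7.
Likelihood ratio per clean identity check = 1/3.
Target posterior odds = 0.001/0.999 = 1/999.
Need 7 × (1/3)ⁿ ≤ 1/999, i.e. (1/3)ⁿ ≤ 1/6993.
(1/3)⁸ = 1/6561 is still above 1/6993 but (1/3)⁹ = 1/19683 is at or below it, so n = 9.

9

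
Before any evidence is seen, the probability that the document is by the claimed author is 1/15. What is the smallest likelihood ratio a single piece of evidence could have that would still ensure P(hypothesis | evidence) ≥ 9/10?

126

Prior odds = (1/15)/(14/15) = 1/14.
Target odds = 0.9/0.1 = 9.
Required Bayes factor = 9 ÷ (1/14) = 126.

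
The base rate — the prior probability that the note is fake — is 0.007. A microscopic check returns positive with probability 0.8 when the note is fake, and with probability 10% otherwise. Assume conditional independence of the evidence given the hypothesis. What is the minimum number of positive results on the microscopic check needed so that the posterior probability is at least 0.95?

Prior odds: 0.007 ÷ 0.993 = 7/993.
Likelihood ratio of a positive result = 0.8/0.1 = 8.
Target posterior odds = 0.95/0.05 = 19.
Require 8ⁿ ≥ 19 ÷ (7/993) = 18867/7.
8³ = 512 falls short of 18867/7 but 8⁴ = 4096 reaches it, so n = 4.

4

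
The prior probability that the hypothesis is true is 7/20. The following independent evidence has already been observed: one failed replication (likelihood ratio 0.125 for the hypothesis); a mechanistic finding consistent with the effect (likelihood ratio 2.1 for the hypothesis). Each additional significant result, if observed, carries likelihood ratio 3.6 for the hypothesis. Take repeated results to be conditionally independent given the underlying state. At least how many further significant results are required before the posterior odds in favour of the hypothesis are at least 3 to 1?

3

Prior odds = 0.35/0.65 = 7/13.
Combined Bayes factor of the evidence already in hand = 0.125 × 2.1 = 0.2625.
Odds after that evidence = (7/13) × 0.2625 = 147/1040.
Target odds = 3.
Need 3.6ⁿ ≥ 3 ÷ (147/1040) = 1040/49.
3.6² = 12.96 falls short of 1040/49 but 3.6³ = 46.656 reaches it, so n = 3.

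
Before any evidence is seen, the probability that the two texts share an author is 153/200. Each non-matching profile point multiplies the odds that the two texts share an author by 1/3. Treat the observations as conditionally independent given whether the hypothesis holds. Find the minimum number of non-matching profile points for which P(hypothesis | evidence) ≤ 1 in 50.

Prior odds = 0.765/0.235 = 153/47.
Likelihood ratio per non-matching profile point = 1/3.
Target posterior odds = 0.02/0.98 = 1/49.
Need (153/47) × (1/3)ⁿ ≤ 1/49, i.e. (1/3)ⁿ ≤ 47/7497.
(1/3)⁴ = 1/81 is still above 47/7497 but (1/3)⁵ = 1/243 is at or below it, so n = 5.

5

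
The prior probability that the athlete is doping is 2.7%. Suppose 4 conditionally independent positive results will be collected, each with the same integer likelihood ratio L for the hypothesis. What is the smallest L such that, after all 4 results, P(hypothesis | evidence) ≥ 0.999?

14

Prior odds = 0.027/0.973 = 27/973.
Target odds = 0.999/0.001 = 999.
Need L⁴ ≥ 999 ÷ (27/973) = 36001.
13⁴ = 28561 < 36001 ≤ 38416 = 14⁴, so L = 14.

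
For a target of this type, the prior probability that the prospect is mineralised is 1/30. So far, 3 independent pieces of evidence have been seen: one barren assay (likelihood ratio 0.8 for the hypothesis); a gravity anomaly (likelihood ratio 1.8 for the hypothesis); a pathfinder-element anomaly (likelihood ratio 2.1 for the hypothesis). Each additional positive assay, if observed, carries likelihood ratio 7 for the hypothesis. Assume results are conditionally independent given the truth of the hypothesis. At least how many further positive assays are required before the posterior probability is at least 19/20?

Prior odds = (1/30)/(29/30) = 1/29.
Combined Bayes factor of the evidence already in hand = 0.8 × 1.8 × 2.1 = 3.024.
Odds after that evidence = (1/29) × 3.024 = 378/3625.
Target odds = 0.95/0.05 = 19.
Need 7ⁿ ≥ 19 ÷ (378/3625) = 68875/378.
7² = 49 falls short of 68875/378 but 7³ = 343 reaches it, so n = 3.

3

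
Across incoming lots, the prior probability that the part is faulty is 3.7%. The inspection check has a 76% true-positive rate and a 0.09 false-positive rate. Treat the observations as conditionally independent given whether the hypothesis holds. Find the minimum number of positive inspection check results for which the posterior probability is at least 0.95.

3

Prior odds: 0.037 ÷ 0.963 = 37/963.
Likelihood ratio of a positive result = 0.76/0.09 = 76/9.
Target odds: 0.95 ÷ 0.05 = 19.
Need (37/963) × (76/9)ⁿ ≥ 19, i.e. (76/9)ⁿ ≥ 18297/37.
(76/9)² = 5776/81 falls short of 18297/37 but (76/9)³ = 438976/729 reaches it, so n = 3.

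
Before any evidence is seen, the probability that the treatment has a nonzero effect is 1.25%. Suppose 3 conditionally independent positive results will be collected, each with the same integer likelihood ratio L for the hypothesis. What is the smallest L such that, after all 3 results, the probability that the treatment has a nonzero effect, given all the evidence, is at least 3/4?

Prior odds = 0.0125/0.9875 = 1/79.
Target odds = 0.75/0.25 = 3.
Need L³ ≥ 3 ÷ (1/79) = 237.
6³ = 216 < 237 ≤ 343 = 7³, so L = 7.

7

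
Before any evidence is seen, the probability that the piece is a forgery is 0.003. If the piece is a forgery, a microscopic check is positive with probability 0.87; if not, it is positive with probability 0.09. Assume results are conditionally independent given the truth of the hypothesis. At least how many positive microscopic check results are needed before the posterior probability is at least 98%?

Prior odds = 0.003/0.997 = 3/997.
Likelihood ratio of a positive = 0.87/0.09 = 29/3.
Target posterior odds = 0.98/0.02 = 49.
Need (3/997) × (29/3)ⁿ ≥ 49, i.e. (29/3)ⁿ ≥ 48853/3.
(29/3)⁴ = 707281/81 falls short of 48853/3 but (29/3)⁵ = 20511149/243 reaches it, so n = 5.

5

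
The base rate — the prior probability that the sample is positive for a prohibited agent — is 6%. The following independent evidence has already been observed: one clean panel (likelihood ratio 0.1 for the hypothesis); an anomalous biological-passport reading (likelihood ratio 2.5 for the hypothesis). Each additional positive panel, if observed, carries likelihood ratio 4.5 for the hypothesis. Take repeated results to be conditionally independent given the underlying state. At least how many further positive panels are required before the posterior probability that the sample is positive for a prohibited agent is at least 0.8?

4

Prior odds = 0.06/0.94 = 3/47.
Combined Bayes factor of the evidence already in hand = 0.1 × 2.5 = 0.25.
Odds after that evidence = (3/47) × 0.25 = 3/188.
Target odds = 0.8/0.2 = 4.
Need 4.5ⁿ ≥ 4 ÷ (3/188) = 752/3.
4.5³ = 91.125 falls short of 752/3 but 4.5⁴ = 410.0625 reaches it, so n = 4.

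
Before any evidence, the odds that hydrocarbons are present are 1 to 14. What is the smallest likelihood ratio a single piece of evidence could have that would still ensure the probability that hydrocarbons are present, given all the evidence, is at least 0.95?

266

Prior odds = 1/14.
Target odds = 0.95/0.05 = 19.
Required Bayes factor = 19 ÷ (1/14) = 266.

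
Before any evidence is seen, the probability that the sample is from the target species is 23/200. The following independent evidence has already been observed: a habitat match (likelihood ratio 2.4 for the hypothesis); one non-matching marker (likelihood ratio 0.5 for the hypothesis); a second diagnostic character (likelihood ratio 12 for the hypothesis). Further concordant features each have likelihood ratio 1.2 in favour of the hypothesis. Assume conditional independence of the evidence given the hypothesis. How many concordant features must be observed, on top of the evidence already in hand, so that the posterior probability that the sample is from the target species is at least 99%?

Prior odds = 0.115/0.885 = 23/177.
Combined Bayes factor of the evidence already in hand = 2.4 × 0.5 × 12 = 14.4.
Odds after that evidence = (23/177) × 14.4 = 552/295.
Target odds = 0.99/0.01 = 99.
Need 1.2ⁿ ≥ 99 ÷ (552/295) = 9735/184.
1.2²¹ ≈46.0051 falls short of 9735/184 but 1.2²² ≈55.2061 reaches it, so n = 22.

22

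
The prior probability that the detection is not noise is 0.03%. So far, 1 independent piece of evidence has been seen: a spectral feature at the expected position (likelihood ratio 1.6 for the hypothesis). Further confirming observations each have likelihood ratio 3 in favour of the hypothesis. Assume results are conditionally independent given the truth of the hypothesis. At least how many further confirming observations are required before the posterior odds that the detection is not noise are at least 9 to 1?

9

Prior odds = 0.0003/0.9997 = 3/9997.
Bayes factor of the evidence already in hand = 1.6.
Odds after that evidence = (3/9997) × 1.6 = 24/49985.
Target odds = 9.
Need 3ⁿ ≥ 9 ÷ (24/49985) = 18744.375.
3⁸ = 6561 falls short of 18744.375 but 3⁹ = 19683 reaches it, so n = 9.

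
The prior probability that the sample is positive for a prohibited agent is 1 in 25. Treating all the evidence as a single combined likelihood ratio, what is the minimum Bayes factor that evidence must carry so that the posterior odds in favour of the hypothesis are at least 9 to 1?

Prior odds = 0.04/0.96 = 1/24.
Target odds = 9.
Required Bayes factor = 9 ÷ (1/24) = 216.

216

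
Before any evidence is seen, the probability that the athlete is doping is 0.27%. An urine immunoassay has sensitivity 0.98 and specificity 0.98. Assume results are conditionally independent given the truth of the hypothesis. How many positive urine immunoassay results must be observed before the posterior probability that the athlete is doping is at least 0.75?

Prior odds: 0.0027 ÷ 0.9973 = 27/9973.
False-positive rate = 1 − 0.98 = 0.02; likelihood ratio of a positive = 0.98/0.02 = 49.
Target odds: 0.75 ÷ 0.25 = 3.
Need (27/9973) × 49ⁿ ≥ 3, i.e. 49ⁿ ≥ 9973/9.
49¹ = 49 falls short of 9973/9 but 49² = 2401 reaches it, so n = 2.

2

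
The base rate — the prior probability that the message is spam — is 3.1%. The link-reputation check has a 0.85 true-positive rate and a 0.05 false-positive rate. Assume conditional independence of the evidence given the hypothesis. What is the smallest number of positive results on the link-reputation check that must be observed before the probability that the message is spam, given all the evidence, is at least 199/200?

4

Prior odds = 0.031/0.969 = 31/969.
Likelihood ratio of a positive result = 0.85/0.05 = 17.
Target posterior odds = 0.995/0.005 = 199.
Require 17ⁿ ≥ 199 ÷ (31/969) = 192831/31.
17³ = 4913 falls short of 192831/31 but 17⁴ = 83521 reaches it, so n = 4.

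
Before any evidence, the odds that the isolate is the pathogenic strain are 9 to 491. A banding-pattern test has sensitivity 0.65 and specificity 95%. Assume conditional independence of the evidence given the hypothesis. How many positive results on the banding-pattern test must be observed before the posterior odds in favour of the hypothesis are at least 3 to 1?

Prior odds = 9/491.
False-positive rate = 1 − 0.95 = 0.05; likelihood ratio of a positive = 0.65/0.05 = 13.
Target odds = 3.
Require 13ⁿ ≥ 3 ÷ (9/491) = 491/3.
13¹ = 13 falls short of 491/3 but 13² = 169 reaches it, so n = 2.

2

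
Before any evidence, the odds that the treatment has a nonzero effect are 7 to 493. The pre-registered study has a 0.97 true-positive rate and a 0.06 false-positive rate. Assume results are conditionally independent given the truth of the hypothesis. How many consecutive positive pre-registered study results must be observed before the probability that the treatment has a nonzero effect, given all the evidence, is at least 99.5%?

Prior odds = 7/493.
Likelihood ratio of a positive result = 0.97/0.06 = 97/6.
Target odds: 0.995 ÷ 0.005 = 199.
Need (7/493) × (97/6)ⁿ ≥ 199, i.e. (97/6)ⁿ ≥ 98107/7.
(97/6)³ = 912673/216 falls short of 98107/7 but (97/6)⁴ = 88529281/1296 reaches it, so n = 4.

4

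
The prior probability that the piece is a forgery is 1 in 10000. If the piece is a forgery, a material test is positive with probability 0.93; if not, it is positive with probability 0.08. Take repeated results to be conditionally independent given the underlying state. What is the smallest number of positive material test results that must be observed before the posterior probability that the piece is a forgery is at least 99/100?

Prior odds = 0.0001/0.9999 = 1/9999.
Likelihood ratio of a positive = 0.93/0.08 = 11.625.
Target posterior odds = 0.99/0.01 = 99.
Require 11.625ⁿ ≥ 99 ÷ (1/9999) = 989901.
11.625⁵ ≈212307 falls short of 989901 but 11.625⁶ ≈2.46807e+06 reaches it, so n = 6.

6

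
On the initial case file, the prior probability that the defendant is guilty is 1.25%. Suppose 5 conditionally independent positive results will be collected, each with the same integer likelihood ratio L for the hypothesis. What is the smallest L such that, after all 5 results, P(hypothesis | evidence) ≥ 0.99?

7

Prior odds = 0.0125/0.9875 = 1/79.
Target odds = 0.99/0.01 = 99.
Need L⁵ ≥ 99 ÷ (1/79) = 7821.
6⁵ = 7776 < 7821 ≤ 16807 = 7⁵, so L = 7.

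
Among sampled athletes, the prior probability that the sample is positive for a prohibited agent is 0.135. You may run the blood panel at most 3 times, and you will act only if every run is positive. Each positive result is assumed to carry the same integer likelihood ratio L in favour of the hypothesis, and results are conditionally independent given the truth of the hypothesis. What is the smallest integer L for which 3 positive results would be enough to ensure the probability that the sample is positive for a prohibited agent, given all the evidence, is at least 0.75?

3

Prior odds = 0.135/0.865 = 27/173.
Target odds = 0.75/0.25 = 3.
Need L³ ≥ 3 ÷ (27/173) = 173/9.
2³ = 8 < 173/9 ≤ 27 = 3³, so L = 3.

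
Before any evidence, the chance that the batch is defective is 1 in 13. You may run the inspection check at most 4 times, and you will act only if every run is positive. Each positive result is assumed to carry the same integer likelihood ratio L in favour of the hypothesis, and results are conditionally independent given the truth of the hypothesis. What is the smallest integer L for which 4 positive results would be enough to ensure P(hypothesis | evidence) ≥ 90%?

4

Prior odds = (1/13)/(12/13) = 1/12.
Target odds = 0.9/0.1 = 9.
Need L⁴ ≥ 9 ÷ (1/12) = 108.
3⁴ = 81 < 108 ≤ 256 = 4⁴, so L = 4.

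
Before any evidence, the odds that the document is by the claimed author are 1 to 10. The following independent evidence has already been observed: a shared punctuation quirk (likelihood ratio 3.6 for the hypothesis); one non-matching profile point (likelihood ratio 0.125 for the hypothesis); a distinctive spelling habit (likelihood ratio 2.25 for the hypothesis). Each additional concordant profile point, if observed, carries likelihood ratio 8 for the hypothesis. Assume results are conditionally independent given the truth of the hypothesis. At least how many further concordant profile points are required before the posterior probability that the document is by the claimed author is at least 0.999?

Prior odds = 0.1.
Combined Bayes factor of the evidence already in hand = 3.6 × 0.125 × 2.25 = 1.0125.
Odds after that evidence = 0.1 × 1.0125 = 0.10125.
Target odds = 0.999/0.001 = 999.
Need 8ⁿ ≥ 999 ÷ 0.10125 = 29600/3.
8⁴ = 4096 falls short of 29600/3 but 8⁵ = 32768 reaches it, so n = 5.

5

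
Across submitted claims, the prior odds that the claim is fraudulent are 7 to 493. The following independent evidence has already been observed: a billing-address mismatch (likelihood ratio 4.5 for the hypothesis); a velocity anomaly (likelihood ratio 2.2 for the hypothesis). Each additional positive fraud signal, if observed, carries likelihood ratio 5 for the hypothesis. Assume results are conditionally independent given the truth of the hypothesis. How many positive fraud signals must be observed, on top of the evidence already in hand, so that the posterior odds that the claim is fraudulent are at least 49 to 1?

4

Prior odds = 7/493.
Combined Bayes factor of the evidence already in hand = 4.5 × 2.2 = 9.9.
Odds after that evidence = (7/493) × 9.9 = 693/4930.
Target odds = 49.
Need 5ⁿ ≥ 49 ÷ (693/4930) = 34510/99.
5³ = 125 falls short of 34510/99 but 5⁴ = 625 reaches it, so n = 4.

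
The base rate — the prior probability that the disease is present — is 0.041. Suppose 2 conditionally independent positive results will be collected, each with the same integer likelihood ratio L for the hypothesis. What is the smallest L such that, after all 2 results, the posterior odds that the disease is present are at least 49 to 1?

Prior odds = 0.041/0.959 = 41/959.
Target odds = 49.
Need L² ≥ 49 ÷ (41/959) = 46991/41.
33² = 1089 < 46991/41 ≤ 1156 = 34², so L = 34.

34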